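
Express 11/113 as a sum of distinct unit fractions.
1/11 + 1/156 + 1/38782 + 1/3760070028

Greedy algorithm:
11/113: ceiling(113/11) = 11, use 1/11
8/1243: ceiling(1243/8) = 156, use 1/156
5/193908: ceiling(193908/5) = 38782, use 1/38782
1/3760070028: ceiling(3760070028/1) = 3760070028, use 1/3760070028
Result: 11/113 = 1/11 + 1/156 + 1/38782 + 1/3760070028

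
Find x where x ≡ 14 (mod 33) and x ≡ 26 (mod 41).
641

Using Chinese Remainder Theorem:
M = 33 × 41 = 1353
M1 = 41, M2 = 33
y1 = 41^(-1) mod 33 = 29
y2 = 33^(-1) mod 41 = 5
x = (14×41×29 + 26×33×5) mod 1353 = 641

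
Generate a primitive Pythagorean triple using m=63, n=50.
(1469, 6300, 6469)

Euclid's formula: a = m² - n², b = 2mn, c = m² + n²
m = 63, n = 50
a = 63² - 50² = 3969 - 2500 = 1469
b = 2 × 63 × 50 = 6300
c = 63² + 50² = 3969 + 2500 = 6469
Verification: 1469² + 6300² = 2157961 + 39690000 = 41847961 = 6469² ✓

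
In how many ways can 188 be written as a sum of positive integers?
1398341745571

p(n) counts ways to write n as a sum of positive integers (order ignored).
Euler's pentagonal recurrence: p(k) = p(k-1) + p(k-2) - p(k-5) - p(k-7) + p(k-12) + p(k-15) - ... (offsets j(3j∓1)/2, signs ++--, p(0)=1, p(<0)=0).
DP table for k = 0..187: p(0)=1, p(1)=1, p(2)=2, p(3)=3, p(4)=5, p(5)=7, p(6)=11, p(7)=15, p(8)=22, p(9)=30, p(10)=42, p(11)=56, p(12)=77, p(13)=101, p(14)=135, p(15)=176, p(16)=231, p(17)=297, p(18)=385, p(19)=490, p(20)=627, p(21)=792, p(22)=1002, p(23)=1255, p(24)=1575, p(25)=1958, p(26)=2436, p(27)=3010, p(28)=3718, p(29)=4565, p(30)=5604, p(31)=6842, p(32)=8349, p(33)=10143, p(34)=12310, p(35)=14883, p(36)=17977, p(37)=21637, p(38)=26015, p(39)=31185, p(40)=37338, p(41)=44583, p(42)=53174, p(43)=63261, p(44)=75175, p(45)=89134, p(46)=105558, p(47)=124754, p(48)=147273, p(49)=173525, p(50)=204226, p(51)=239943, p(52)=281589, p(53)=329931, p(54)=386155, p(55)=451276, p(56)=526823, p(57)=614154, p(58)=715220, p(59)=831820, p(60)=966467, p(61)=1121505, p(62)=1300156, p(63)=1505499, p(64)=1741630, p(65)=2012558, p(66)=2323520, p(67)=2679689, p(68)=3087735, p(69)=3554345, p(70)=4087968, p(71)=4697205, p(72)=5392783, p(73)=6185689, p(74)=7089500, p(75)=8118264, p(76)=9289091, p(77)=10619863, p(78)=12132164, p(79)=13848650, p(80)=15796476, p(81)=18004327, p(82)=20506255, p(83)=23338469, p(84)=26543660, p(85)=30167357, p(86)=34262962, p(87)=38887673, p(88)=44108109, p(89)=49995925, p(90)=56634173, p(91)=64112359, p(92)=72533807, p(93)=82010177, p(94)=92669720, p(95)=104651419, p(96)=118114304, p(97)=133230930, p(98)=150198136, p(99)=169229875, p(100)=190569292, p(101)=214481126, p(102)=241265379, p(103)=271248950, p(104)=304801365, p(105)=342325709, p(106)=384276336, p(107)=431149389, p(108)=483502844, p(109)=541946240, p(110)=607163746, p(111)=679903203, p(112)=761002156, p(113)=851376628, p(114)=952050665, p(115)=1064144451, p(116)=1188908248, p(117)=1327710076, p(118)=1482074143, p(119)=1653668665, p(120)=1844349560, p(121)=2056148051, p(122)=2291320912, p(123)=2552338241, p(124)=2841940500, p(125)=3163127352, p(126)=3519222692, p(127)=3913864295, p(128)=4351078600, p(129)=4835271870, p(130)=5371315400, p(131)=5964539504, p(132)=6620830889, p(133)=7346629512, p(134)=8149040695, p(135)=9035836076, p(136)=10015581680, p(137)=11097645016, p(138)=12292341831, p(139)=13610949895, p(140)=15065878135, p(141)=16670689208, p(142)=18440293320, p(143)=20390982757, p(144)=22540654445, p(145)=24908858009, p(146)=27517052599, p(147)=30388671978, p(148)=33549419497, p(149)=37027355200, p(150)=40853235313, p(151)=45060624582, p(152)=49686288421, p(153)=54770336324, p(154)=60356673280, p(155)=66493182097, p(156)=73232243759, p(157)=80630964769, p(158)=88751778802, p(159)=97662728555, p(160)=107438159466, p(161)=118159068427, p(162)=129913904637, p(163)=142798995930, p(164)=156919475295, p(165)=172389800255, p(166)=189334822579, p(167)=207890420102, p(168)=228204732751, p(169)=250438925115, p(170)=274768617130, p(171)=301384802048, p(172)=330495499613, p(173)=362326859895, p(174)=397125074750, p(175)=435157697830, p(176)=476715857290, p(177)=522115831195, p(178)=571701605655, p(179)=625846753120, p(180)=684957390936, p(181)=749474411781, p(182)=819876908323, p(183)=896684817527, p(184)=980462880430, p(185)=1071823774337, p(186)=1171432692373, p(187)=1280011042268.
Final step: p(188) = p(187) + p(186) - p(183) - p(181) + p(176) + p(173) - p(166) - p(162) + p(153) + p(148) - p(137) - p(131) + p(118) + p(111) - p(96) - p(88) + p(71) + p(62) - p(43) - p(33) + p(12) + p(1)
= 1280011042268 + 1171432692373 - 896684817527 - 749474411781 + 476715857290 + 362326859895 - 189334822579 - 129913904637 + 54770336324 + 33549419497 - 11097645016 - 5964539504 + 1482074143 + 679903203 - 118114304 - 44108109 + 4697205 + 1300156 - 63261 - 10143 + 77 + 1
= 1398341745571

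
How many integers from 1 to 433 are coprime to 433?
432

433 = 433
φ(n) = n × ∏(1 - 1/p) for each prime p dividing n
φ(433) = 433 × (1 - 1/433) = 432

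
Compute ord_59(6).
58

59 is prime, so ord(6) divides φ(59) = 58.
Divisors of 58: 1, 2, 29, 58.
Repeated squaring: 6^1 ≡ 6, 6^2 ≡ 36, 6^4 ≡ 57, 6^8 ≡ 4, 6^16 ≡ 16, 6^32 ≡ 20 (mod 59).
Test 6^d mod 59 for each divisor d in increasing order:
6^1 ≡ 6
6^2 ≡ 36
6^29 = 6^16·6^8·6^4·6^1 ≡ 58
6^58 = 6^32·6^16·6^8·6^2 ≡ 1  ← first divisor giving 1
The order is 58.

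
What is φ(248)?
120

248 = 2^3 × 31
φ(n) = n × ∏(1 - 1/p) for each prime p dividing n
φ(248) = 248 × (1 - 1/2) × (1 - 1/31) = 120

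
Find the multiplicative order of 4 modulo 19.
9

19 is prime, so ord(4) divides φ(19) = 18.
Divisors of 18: 1, 2, 3, 6, 9, 18.
Repeated squaring: 4^1 ≡ 4, 4^2 ≡ 16, 4^4 ≡ 9, 4^8 ≡ 5, 4^16 ≡ 6 (mod 19).
Test 4^d mod 19 for each divisor d in increasing order:
4^1 ≡ 4
4^2 ≡ 16
4^3 = 4^2·4^1 ≡ 7
4^6 = 4^4·4^2 ≡ 11
4^9 = 4^8·4^1 ≡ 1  ← first divisor giving 1
The order is 9.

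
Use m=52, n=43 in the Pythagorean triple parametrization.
(855, 4472, 4553)

Euclid's formula: a = m² - n², b = 2mn, c = m² + n²
m = 52, n = 43
a = 52² - 43² = 2704 - 1849 = 855
b = 2 × 52 × 43 = 4472
c = 52² + 43² = 2704 + 1849 = 4553
Verification: 855² + 4472² = 731025 + 19998784 = 20729809 = 4553² ✓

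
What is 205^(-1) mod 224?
165

gcd(205, 224) = 1, so the inverse exists.
Extended Euclidean algorithm on (224, 205):
224 = 1 × 205 + 19  ⟹  19 = (1)·224 + (-1)·205
205 = 10 × 19 + 15  ⟹  15 = (-10)·224 + (11)·205
19 = 1 × 15 + 4  ⟹  4 = (11)·224 + (-12)·205
15 = 3 × 4 + 3  ⟹  3 = (-43)·224 + (47)·205
4 = 1 × 3 + 1  ⟹  1 = (54)·224 + (-59)·205
So (-59)·205 ≡ 1 (mod 224), i.e. 205^(-1) ≡ -59 ≡ 165 (mod 224).
Check: 205 × 165 = 33825 ≡ 1 (mod 224)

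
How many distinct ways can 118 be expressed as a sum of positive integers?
1482074143

p(n) counts ways to write n as a sum of positive integers (order ignored).
Euler's pentagonal recurrence: p(k) = p(k-1) + p(k-2) - p(k-5) - p(k-7) + p(k-12) + p(k-15) - ... (offsets j(3j∓1)/2, signs ++--, p(0)=1, p(<0)=0).
DP table for k = 0..117: p(0)=1, p(1)=1, p(2)=2, p(3)=3, p(4)=5, p(5)=7, p(6)=11, p(7)=15, p(8)=22, p(9)=30, p(10)=42, p(11)=56, p(12)=77, p(13)=101, p(14)=135, p(15)=176, p(16)=231, p(17)=297, p(18)=385, p(19)=490, p(20)=627, p(21)=792, p(22)=1002, p(23)=1255, p(24)=1575, p(25)=1958, p(26)=2436, p(27)=3010, p(28)=3718, p(29)=4565, p(30)=5604, p(31)=6842, p(32)=8349, p(33)=10143, p(34)=12310, p(35)=14883, p(36)=17977, p(37)=21637, p(38)=26015, p(39)=31185, p(40)=37338, p(41)=44583, p(42)=53174, p(43)=63261, p(44)=75175, p(45)=89134, p(46)=105558, p(47)=124754, p(48)=147273, p(49)=173525, p(50)=204226, p(51)=239943, p(52)=281589, p(53)=329931, p(54)=386155, p(55)=451276, p(56)=526823, p(57)=614154, p(58)=715220, p(59)=831820, p(60)=966467, p(61)=1121505, p(62)=1300156, p(63)=1505499, p(64)=1741630, p(65)=2012558, p(66)=2323520, p(67)=2679689, p(68)=3087735, p(69)=3554345, p(70)=4087968, p(71)=4697205, p(72)=5392783, p(73)=6185689, p(74)=7089500, p(75)=8118264, p(76)=9289091, p(77)=10619863, p(78)=12132164, p(79)=13848650, p(80)=15796476, p(81)=18004327, p(82)=20506255, p(83)=23338469, p(84)=26543660, p(85)=30167357, p(86)=34262962, p(87)=38887673, p(88)=44108109, p(89)=49995925, p(90)=56634173, p(91)=64112359, p(92)=72533807, p(93)=82010177, p(94)=92669720, p(95)=104651419, p(96)=118114304, p(97)=133230930, p(98)=150198136, p(99)=169229875, p(100)=190569292, p(101)=214481126, p(102)=241265379, p(103)=271248950, p(104)=304801365, p(105)=342325709, p(106)=384276336, p(107)=431149389, p(108)=483502844, p(109)=541946240, p(110)=607163746, p(111)=679903203, p(112)=761002156, p(113)=851376628, p(114)=952050665, p(115)=1064144451, p(116)=1188908248, p(117)=1327710076.
Final step: p(118) = p(117) + p(116) - p(113) - p(111) + p(106) + p(103) - p(96) - p(92) + p(83) + p(78) - p(67) - p(61) + p(48) + p(41) - p(26) - p(18) + p(1)
= 1327710076 + 1188908248 - 851376628 - 679903203 + 384276336 + 271248950 - 118114304 - 72533807 + 23338469 + 12132164 - 2679689 - 1121505 + 147273 + 44583 - 2436 - 385 + 1
= 1482074143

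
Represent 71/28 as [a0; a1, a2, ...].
[2; 1, 1, 6, 2]

Euclidean algorithm steps:
71 = 2 × 28 + 15
28 = 1 × 15 + 13
15 = 1 × 13 + 2
13 = 6 × 2 + 1
2 = 2 × 1 + 0
Continued fraction: [2; 1, 1, 6, 2]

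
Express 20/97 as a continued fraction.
[0; 4, 1, 5, 1, 2]

Euclidean algorithm steps:
20 = 0 × 97 + 20
97 = 4 × 20 + 17
20 = 1 × 17 + 3
17 = 5 × 3 + 2
3 = 1 × 2 + 1
2 = 2 × 1 + 0
Continued fraction: [0; 4, 1, 5, 1, 2]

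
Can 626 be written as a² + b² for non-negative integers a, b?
1² + 25² (a=1, b=25)

Factorization: 626 = 2 × 313
By Fermat: n is sum of two squares iff every prime p ≡ 3 (mod 4) appears to even power.
All primes ≡ 3 (mod 4) appear to even power.
Search a = 0, 1, 2, … for 626 - a² a perfect square: first hit at a = 1: 626 - 1 = 625 = 25².
626 = 1² + 25² = 1 + 625 ✓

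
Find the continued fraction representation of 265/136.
[1; 1, 18, 2, 3]

Euclidean algorithm steps:
265 = 1 × 136 + 129
136 = 1 × 129 + 7
129 = 18 × 7 + 3
7 = 2 × 3 + 1
3 = 3 × 1 + 0
Continued fraction: [1; 1, 18, 2, 3]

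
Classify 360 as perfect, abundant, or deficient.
abundant

Proper divisors of 360: sum = 1 + 2 + 3 + 4 + 5 + 6 + 8 + 9 + ... + 72 + 90 + 120 + 180 (23 divisors) = 810
Since 810 > 360, 360 is abundant.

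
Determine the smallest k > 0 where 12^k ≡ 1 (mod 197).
196

197 is prime, so ord(12) divides φ(197) = 196.
Divisors of 196: 1, 2, 4, 7, 14, 28, 49, 98, 196.
Repeated squaring: 12^1 ≡ 12, 12^2 ≡ 144, 12^4 ≡ 51, 12^8 ≡ 40, 12^16 ≡ 24, 12^32 ≡ 182, 12^64 ≡ 28, 12^128 ≡ 193 (mod 197).
Test 12^d mod 197 for each divisor d in increasing order:
12^1 ≡ 12
12^2 ≡ 144
12^4 ≡ 51
12^7 = 12^4·12^2·12^1 ≡ 69
12^14 = 12^8·12^4·12^2 ≡ 33
12^28 = 12^16·12^8·12^4 ≡ 104
12^49 = 12^32·12^16·12^1 ≡ 14
12^98 = 12^64·12^32·12^2 ≡ 196
12^196 = 12^128·12^64·12^4 ≡ 1  ← first divisor giving 1
The order is 196.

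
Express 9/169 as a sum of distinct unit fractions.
1/19 + 1/1606 + 1/5156866

Greedy algorithm:
9/169: ceiling(169/9) = 19, use 1/19
2/3211: ceiling(3211/2) = 1606, use 1/1606
1/5156866: ceiling(5156866/1) = 5156866, use 1/5156866
Result: 9/169 = 1/19 + 1/1606 + 1/5156866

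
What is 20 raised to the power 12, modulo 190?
20

Repeated squaring. Binary of 12 = 1100.
20^1 ≡ 20 (mod 190); 20^2 ≡ 20 (mod 190); 20^4 ≡ 20 (mod 190); 20^8 ≡ 20 (mod 190)
20^12 = 20^4 × 20^8 ≡ 20 (mod 190)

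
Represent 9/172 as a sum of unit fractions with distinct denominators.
1/20 + 1/430

Greedy algorithm:
9/172: ceiling(172/9) = 20, use 1/20
1/430: ceiling(430/1) = 430, use 1/430
Result: 9/172 = 1/20 + 1/430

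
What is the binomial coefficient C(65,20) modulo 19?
5

Using Lucas' theorem:
Write n=65 and k=20 in base 19:
n in base 19: [3, 8]
k in base 19: [1, 1]
C(65,20) mod 19 = ∏ C(n_i, k_i) mod 19
Digit binomials (mod 19): C(3,1) = 3; C(8,1) = 8
Product: 3 × 8 = 24 ≡ 5 (mod 19)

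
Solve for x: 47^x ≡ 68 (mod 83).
56

Baby-step giant-step with step n = ⌈√83⌉ = 10.
Baby steps 47^j mod 83 (j:value) for j=0..9: 0:1, 1:47, 2:51, 3:73, 4:28, 5:71, 6:17, 7:52, 8:37, 9:79.
Giant-step multiplier: 47^(-10) ≡ 47^(82-10) = 47^72 ≡ 49 (mod 83).
Giant steps γ_i = 68·49^i mod 83: γ_0=68, γ_1=12, γ_2=7, γ_3=11, γ_4=41, γ_5=17 (in table at j=6).
x = i·n + j = 5·10 + 6 = 56.
Check: 47^56 ≡ 68 (mod 83).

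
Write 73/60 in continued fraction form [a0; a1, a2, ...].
[1; 4, 1, 1, 1, 1, 2]

Euclidean algorithm steps:
73 = 1 × 60 + 13
60 = 4 × 13 + 8
13 = 1 × 8 + 5
8 = 1 × 5 + 3
5 = 1 × 3 + 2
3 = 1 × 2 + 1
2 = 2 × 1 + 0
Continued fraction: [1; 4, 1, 1, 1, 1, 2]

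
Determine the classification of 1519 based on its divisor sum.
deficient

Proper divisors of 1519: sum = 1 + 7 + 31 + 49 + 217 = 305
Since 305 < 1519, 1519 is deficient.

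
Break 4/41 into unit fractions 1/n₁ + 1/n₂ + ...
1/11 + 1/151 + 1/34051 + 1/2318907151

Greedy algorithm:
4/41: ceiling(41/4) = 11, use 1/11
3/451: ceiling(451/3) = 151, use 1/151
2/68101: ceiling(68101/2) = 34051, use 1/34051
1/2318907151: ceiling(2318907151/1) = 2318907151, use 1/2318907151
Result: 4/41 = 1/11 + 1/151 + 1/34051 + 1/2318907151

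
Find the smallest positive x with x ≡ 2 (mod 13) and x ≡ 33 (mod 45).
483

Using Chinese Remainder Theorem:
M = 13 × 45 = 585
M1 = 45, M2 = 13
y1 = 45^(-1) mod 13 = 11
y2 = 13^(-1) mod 45 = 7
x = (2×45×11 + 33×13×7) mod 585 = 483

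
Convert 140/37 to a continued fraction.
[3; 1, 3, 1, 1, 1, 2]

Euclidean algorithm steps:
140 = 3 × 37 + 29
37 = 1 × 29 + 8
29 = 3 × 8 + 5
8 = 1 × 5 + 3
5 = 1 × 3 + 2
3 = 1 × 2 + 1
2 = 2 × 1 + 0
Continued fraction: [3; 1, 3, 1, 1, 1, 2]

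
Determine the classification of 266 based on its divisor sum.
deficient

Proper divisors of 266: sum = 1 + 2 + 7 + 14 + 19 + 38 + 133 = 214
Since 214 < 266, 266 is deficient.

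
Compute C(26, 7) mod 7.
3

Using Lucas' theorem:
Write n=26 and k=7 in base 7:
n in base 7: [3, 5]
k in base 7: [1, 0]
C(26,7) mod 7 = ∏ C(n_i, k_i) mod 7
Digit binomials (mod 7): C(3,1) = 3; C(5,0) = 1
Product: 3 × 1 = 3 ≡ 3 (mod 7)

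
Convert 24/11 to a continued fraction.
[2; 5, 2]

Euclidean algorithm steps:
24 = 2 × 11 + 2
11 = 5 × 2 + 1
2 = 2 × 1 + 0
Continued fraction: [2; 5, 2]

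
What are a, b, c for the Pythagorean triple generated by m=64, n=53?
(1287, 6784, 6905)

Euclid's formula: a = m² - n², b = 2mn, c = m² + n²
m = 64, n = 53
a = 64² - 53² = 4096 - 2809 = 1287
b = 2 × 64 × 53 = 6784
c = 64² + 53² = 4096 + 2809 = 6905
Verification: 1287² + 6784² = 1656369 + 46022656 = 47679025 = 6905² ✓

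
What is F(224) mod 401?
253

Matrix identity: Q^n = [[F_(n+1), F_n], [F_n, F_(n-1)]] with Q = [[1,1],[1,0]].
n = 224 = 11100000₂. Square-and-multiply, entries mod 401:
Q^1 = [[1,1],[1,0]]
Q^3 = (Q^1)²·Q = [[3,2],[2,1]]
Q^7 = (Q^3)²·Q = [[21,13],[13,8]]
Q^14 = (Q^7)² = [[209,377],[377,233]]
Q^28 = (Q^14)² = [[147,219],[219,329]]
Q^56 = (Q^28)² = [[197,385],[385,213]]
Q^112 = (Q^56)² = [[168,257],[257,312]]
Q^224 = (Q^112)² = [[38,253],[253,186]]
F_224 mod 401 = Q^224[0][1] = 253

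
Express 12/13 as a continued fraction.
[0; 1, 12]

Euclidean algorithm steps:
12 = 0 × 13 + 12
13 = 1 × 12 + 1
12 = 12 × 1 + 0
Continued fraction: [0; 1, 12]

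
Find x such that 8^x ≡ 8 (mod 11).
1

Baby-step giant-step with step n = ⌈√11⌉ = 4.
Baby steps 8^j mod 11 (j:value) for j=0..3: 0:1, 1:8, 2:9, 3:6.
h = 8 is already in the table at j=1, so x = 1.
Check: 8^1 ≡ 8 (mod 11).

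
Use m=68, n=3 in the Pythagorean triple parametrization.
(4615, 408, 4633)

Euclid's formula: a = m² - n², b = 2mn, c = m² + n²
m = 68, n = 3
a = 68² - 3² = 4624 - 9 = 4615
b = 2 × 68 × 3 = 408
c = 68² + 3² = 4624 + 9 = 4633
Verification: 4615² + 408² = 21298225 + 166464 = 21464689 = 4633² ✓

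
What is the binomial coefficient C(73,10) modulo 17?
0

Using Lucas' theorem:
Write n=73 and k=10 in base 17:
n in base 17: [4, 5]
k in base 17: [0, 10]
C(73,10) mod 17 = ∏ C(n_i, k_i) mod 17
Digit binomials (mod 17): C(4,0) = 1; C(5,10) = 0 (k_i > n_i)
Product: 1 × 0 = 0 ≡ 0 (mod 17)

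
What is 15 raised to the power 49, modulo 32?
15

Repeated squaring. Binary of 49 = 110001.
15^1 ≡ 15 (mod 32); 15^2 ≡ 1 (mod 32); 15^4 ≡ 1 (mod 32); 15^8 ≡ 1 (mod 32); 15^16 ≡ 1 (mod 32); 15^32 ≡ 1 (mod 32)
15^49 = 15^1 × 15^16 × 15^32 ≡ 15 (mod 32)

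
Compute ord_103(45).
102

103 is prime, so ord(45) divides φ(103) = 102.
Divisors of 102: 1, 2, 3, 6, 17, 34, 51, 102.
Repeated squaring: 45^1 ≡ 45, 45^2 ≡ 68, 45^4 ≡ 92, 45^8 ≡ 18, 45^16 ≡ 15, 45^32 ≡ 19, 45^64 ≡ 52 (mod 103).
Test 45^d mod 103 for each divisor d in increasing order:
45^1 ≡ 45
45^2 ≡ 68
45^3 = 45^2·45^1 ≡ 73
45^6 = 45^4·45^2 ≡ 76
45^17 = 45^16·45^1 ≡ 57
45^34 = 45^32·45^2 ≡ 56
45^51 = 45^32·45^16·45^2·45^1 ≡ 102
45^102 = 45^64·45^32·45^4·45^2 ≡ 1  ← first divisor giving 1
The order is 102.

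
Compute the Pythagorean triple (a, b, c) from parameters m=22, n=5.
(459, 220, 509)

Euclid's formula: a = m² - n², b = 2mn, c = m² + n²
m = 22, n = 5
a = 22² - 5² = 484 - 25 = 459
b = 2 × 22 × 5 = 220
c = 22² + 5² = 484 + 25 = 509
Verification: 459² + 220² = 210681 + 48400 = 259081 = 509² ✓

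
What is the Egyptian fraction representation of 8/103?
1/13 + 1/1339

Greedy algorithm:
8/103: ceiling(103/8) = 13, use 1/13
1/1339: ceiling(1339/1) = 1339, use 1/1339
Result: 8/103 = 1/13 + 1/1339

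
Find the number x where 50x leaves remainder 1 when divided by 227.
168

gcd(50, 227) = 1, so the inverse exists.
Extended Euclidean algorithm on (227, 50):
227 = 4 × 50 + 27  ⟹  27 = (1)·227 + (-4)·50
50 = 1 × 27 + 23  ⟹  23 = (-1)·227 + (5)·50
27 = 1 × 23 + 4  ⟹  4 = (2)·227 + (-9)·50
23 = 5 × 4 + 3  ⟹  3 = (-11)·227 + (50)·50
4 = 1 × 3 + 1  ⟹  1 = (13)·227 + (-59)·50
So (-59)·50 ≡ 1 (mod 227), i.e. 50^(-1) ≡ -59 ≡ 168 (mod 227).
Check: 50 × 168 = 8400 ≡ 1 (mod 227)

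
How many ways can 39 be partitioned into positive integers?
31185

p(n) counts ways to write n as a sum of positive integers (order ignored).
Euler's pentagonal recurrence: p(k) = p(k-1) + p(k-2) - p(k-5) - p(k-7) + p(k-12) + p(k-15) - ... (offsets j(3j∓1)/2, signs ++--, p(0)=1, p(<0)=0).
DP table for k = 0..38: p(0)=1, p(1)=1, p(2)=2, p(3)=3, p(4)=5, p(5)=7, p(6)=11, p(7)=15, p(8)=22, p(9)=30, p(10)=42, p(11)=56, p(12)=77, p(13)=101, p(14)=135, p(15)=176, p(16)=231, p(17)=297, p(18)=385, p(19)=490, p(20)=627, p(21)=792, p(22)=1002, p(23)=1255, p(24)=1575, p(25)=1958, p(26)=2436, p(27)=3010, p(28)=3718, p(29)=4565, p(30)=5604, p(31)=6842, p(32)=8349, p(33)=10143, p(34)=12310, p(35)=14883, p(36)=17977, p(37)=21637, p(38)=26015.
Final step: p(39) = p(38) + p(37) - p(34) - p(32) + p(27) + p(24) - p(17) - p(13) + p(4)
= 26015 + 21637 - 12310 - 8349 + 3010 + 1575 - 297 - 101 + 5
= 31185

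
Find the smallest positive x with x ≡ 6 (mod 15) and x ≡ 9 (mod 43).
396

Using Chinese Remainder Theorem:
M = 15 × 43 = 645
M1 = 43, M2 = 15
y1 = 43^(-1) mod 15 = 7
y2 = 15^(-1) mod 43 = 23
x = (6×43×7 + 9×15×23) mod 645 = 396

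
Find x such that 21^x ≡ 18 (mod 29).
27

Baby-step giant-step with step n = ⌈√29⌉ = 6.
Baby steps 21^j mod 29 (j:value) for j=0..5: 0:1, 1:21, 2:6, 3:10, 4:7, 5:2.
Giant-step multiplier: 21^(-6) ≡ 21^(28-6) = 21^22 ≡ 9 (mod 29).
Giant steps γ_i = 18·9^i mod 29: γ_0=18, γ_1=17, γ_2=8, γ_3=14, γ_4=10 (in table at j=3).
x = i·n + j = 4·6 + 3 = 27.
Check: 21^27 ≡ 18 (mod 29).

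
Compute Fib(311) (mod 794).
245

Matrix identity: Q^n = [[F_(n+1), F_n], [F_n, F_(n-1)]] with Q = [[1,1],[1,0]].
n = 311 = 100110111₂. Square-and-multiply, entries mod 794:
Q^1 = [[1,1],[1,0]]
Q^2 = (Q^1)² = [[2,1],[1,1]]
Q^4 = (Q^2)² = [[5,3],[3,2]]
Q^9 = (Q^4)²·Q = [[55,34],[34,21]]
Q^19 = (Q^9)²·Q = [[413,211],[211,202]]
Q^38 = (Q^19)² = [[710,343],[343,367]]
Q^77 = (Q^38)²·Q = [[248,47],[47,201]]
Q^155 = (Q^77)²·Q = [[652,193],[193,459]]
Q^311 = (Q^155)²·Q = [[288,245],[245,43]]
F_311 mod 794 = Q^311[0][1] = 245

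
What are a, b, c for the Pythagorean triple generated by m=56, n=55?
(111, 6160, 6161)

Euclid's formula: a = m² - n², b = 2mn, c = m² + n²
m = 56, n = 55
a = 56² - 55² = 3136 - 3025 = 111
b = 2 × 56 × 55 = 6160
c = 56² + 55² = 3136 + 3025 = 6161
Verification: 111² + 6160² = 12321 + 37945600 = 37957921 = 6161² ✓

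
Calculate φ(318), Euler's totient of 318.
104

318 = 2 × 3 × 53
φ(n) = n × ∏(1 - 1/p) for each prime p dividing n
φ(318) = 318 × (1 - 1/2) × (1 - 1/3) × (1 - 1/53) = 104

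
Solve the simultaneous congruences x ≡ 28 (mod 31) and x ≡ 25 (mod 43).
369

Using Chinese Remainder Theorem:
M = 31 × 43 = 1333
M1 = 43, M2 = 31
y1 = 43^(-1) mod 31 = 13
y2 = 31^(-1) mod 43 = 25
x = (28×43×13 + 25×31×25) mod 1333 = 369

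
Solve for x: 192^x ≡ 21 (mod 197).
29

Baby-step giant-step with step n = ⌈√197⌉ = 15.
Baby steps 192^j mod 197 (j:value) for j=0..14: 0:1, 1:192, 2:25, 3:72, 4:34, 5:27, 6:62, 7:84, 8:171, 9:130, 10:138, 11:98, 12:101, 13:86, 14:161.
Giant-step multiplier: 192^(-15) ≡ 192^(196-15) = 192^181 ≡ 139 (mod 197).
Giant steps γ_i = 21·139^i mod 197: γ_0=21, γ_1=161 (in table at j=14).
x = i·n + j = 1·15 + 14 = 29.
Check: 192^29 ≡ 21 (mod 197).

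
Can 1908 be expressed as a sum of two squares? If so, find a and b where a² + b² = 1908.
12² + 42² (a=12, b=42)

Factorization: 1908 = 2^2 × 3^2 × 53
By Fermat: n is sum of two squares iff every prime p ≡ 3 (mod 4) appears to even power.
All primes ≡ 3 (mod 4) appear to even power.
Search a = 0, 1, 2, … for 1908 - a² a perfect square: first hit at a = 12: 1908 - 144 = 1764 = 42².
1908 = 12² + 42² = 144 + 1764 ✓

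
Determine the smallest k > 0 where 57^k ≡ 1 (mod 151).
50

151 is prime, so ord(57) divides φ(151) = 150.
Divisors of 150: 1, 2, 3, 5, 6, 10, 15, 25, 30, 50, 75, 150.
Repeated squaring: 57^1 ≡ 57, 57^2 ≡ 78, 57^4 ≡ 44, 57^8 ≡ 124, 57^16 ≡ 125, 57^32 ≡ 72, 57^64 ≡ 50, 57^128 ≡ 84 (mod 151).
Test 57^d mod 151 for each divisor d in increasing order:
57^1 ≡ 57
57^2 ≡ 78
57^3 = 57^2·57^1 ≡ 67
57^5 = 57^4·57^1 ≡ 92
57^6 = 57^4·57^2 ≡ 110
57^10 = 57^8·57^2 ≡ 8
57^15 = 57^8·57^4·57^2·57^1 ≡ 132
57^25 = 57^16·57^8·57^1 ≡ 150
57^30 = 57^16·57^8·57^4·57^2 ≡ 59
57^50 = 57^32·57^16·57^2 ≡ 1  ← first divisor giving 1
The order is 50.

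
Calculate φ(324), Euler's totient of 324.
108

324 = 2^2 × 3^4
φ(n) = n × ∏(1 - 1/p) for each prime p dividing n
φ(324) = 324 × (1 - 1/2) × (1 - 1/3) = 108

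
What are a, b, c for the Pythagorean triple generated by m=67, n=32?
(3465, 4288, 5513)

Euclid's formula: a = m² - n², b = 2mn, c = m² + n²
m = 67, n = 32
a = 67² - 32² = 4489 - 1024 = 3465
b = 2 × 67 × 32 = 4288
c = 67² + 32² = 4489 + 1024 = 5513
Verification: 3465² + 4288² = 12006225 + 18386944 = 30393169 = 5513² ✓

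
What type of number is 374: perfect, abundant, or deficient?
deficient

Proper divisors of 374: sum = 1 + 2 + 11 + 17 + 22 + 34 + 187 = 274
Since 274 < 374, 374 is deficient.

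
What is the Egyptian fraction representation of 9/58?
1/7 + 1/82 + 1/8323

Greedy algorithm:
9/58: ceiling(58/9) = 7, use 1/7
5/406: ceiling(406/5) = 82, use 1/82
1/8323: ceiling(8323/1) = 8323, use 1/8323
Result: 9/58 = 1/7 + 1/82 + 1/8323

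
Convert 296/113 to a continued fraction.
[2; 1, 1, 1, 1, 1, 2, 5]

Euclidean algorithm steps:
296 = 2 × 113 + 70
113 = 1 × 70 + 43
70 = 1 × 43 + 27
43 = 1 × 27 + 16
27 = 1 × 16 + 11
16 = 1 × 11 + 5
11 = 2 × 5 + 1
5 = 5 × 1 + 0
Continued fraction: [2; 1, 1, 1, 1, 1, 2, 5]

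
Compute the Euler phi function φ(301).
252

301 = 7 × 43
φ(n) = n × ∏(1 - 1/p) for each prime p dividing n
φ(301) = 301 × (1 - 1/7) × (1 - 1/43) = 252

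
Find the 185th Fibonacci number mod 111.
106

Matrix identity: Q^n = [[F_(n+1), F_n], [F_n, F_(n-1)]] with Q = [[1,1],[1,0]].
n = 185 = 10111001₂. Square-and-multiply, entries mod 111:
Q^1 = [[1,1],[1,0]]
Q^2 = (Q^1)² = [[2,1],[1,1]]
Q^5 = (Q^2)²·Q = [[8,5],[5,3]]
Q^11 = (Q^5)²·Q = [[33,89],[89,55]]
Q^23 = (Q^11)²·Q = [[81,19],[19,62]]
Q^46 = (Q^23)² = [[40,53],[53,98]]
Q^92 = (Q^46)² = [[80,99],[99,92]]
Q^185 = (Q^92)²·Q = [[40,106],[106,45]]
F_185 mod 111 = Q^185[0][1] = 106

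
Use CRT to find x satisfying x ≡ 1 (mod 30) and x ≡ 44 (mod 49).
1171

Using Chinese Remainder Theorem:
M = 30 × 49 = 1470
M1 = 49, M2 = 30
y1 = 49^(-1) mod 30 = 19
y2 = 30^(-1) mod 49 = 18
x = (1×49×19 + 44×30×18) mod 1470 = 1171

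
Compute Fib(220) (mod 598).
595

Matrix identity: Q^n = [[F_(n+1), F_n], [F_n, F_(n-1)]] with Q = [[1,1],[1,0]].
n = 220 = 11011100₂. Square-and-multiply, entries mod 598:
Q^1 = [[1,1],[1,0]]
Q^3 = (Q^1)²·Q = [[3,2],[2,1]]
Q^6 = (Q^3)² = [[13,8],[8,5]]
Q^13 = (Q^6)²·Q = [[377,233],[233,144]]
Q^27 = (Q^13)²·Q = [[273,274],[274,597]]
Q^55 = (Q^27)²·Q = [[481,105],[105,376]]
Q^110 = (Q^55)² = [[196,285],[285,509]]
Q^220 = (Q^110)² = [[41,595],[595,44]]
F_220 mod 598 = Q^220[0][1] = 595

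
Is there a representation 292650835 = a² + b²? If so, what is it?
Not possible

Factorization: 292650835 = 5 × 17 × 151^3
By Fermat: n is sum of two squares iff every prime p ≡ 3 (mod 4) appears to even power.
Prime(s) ≡ 3 (mod 4) with odd exponent: [(151, 3)]
Therefore 292650835 cannot be expressed as a² + b².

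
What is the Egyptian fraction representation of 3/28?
1/10 + 1/140

Greedy algorithm:
3/28: ceiling(28/3) = 10, use 1/10
1/140: ceiling(140/1) = 140, use 1/140
Result: 3/28 = 1/10 + 1/140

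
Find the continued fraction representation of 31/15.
[2; 15]

Euclidean algorithm steps:
31 = 2 × 15 + 1
15 = 15 × 1 + 0
Continued fraction: [2; 15]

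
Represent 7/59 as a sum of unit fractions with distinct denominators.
1/9 + 1/133 + 1/70623

Greedy algorithm:
7/59: ceiling(59/7) = 9, use 1/9
4/531: ceiling(531/4) = 133, use 1/133
1/70623: ceiling(70623/1) = 70623, use 1/70623
Result: 7/59 = 1/9 + 1/133 + 1/70623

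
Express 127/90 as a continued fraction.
[1; 2, 2, 3, 5]

Euclidean algorithm steps:
127 = 1 × 90 + 37
90 = 2 × 37 + 16
37 = 2 × 16 + 5
16 = 3 × 5 + 1
5 = 5 × 1 + 0
Continued fraction: [1; 2, 2, 3, 5]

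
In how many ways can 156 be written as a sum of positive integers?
73232243759

p(n) counts ways to write n as a sum of positive integers (order ignored).
Euler's pentagonal recurrence: p(k) = p(k-1) + p(k-2) - p(k-5) - p(k-7) + p(k-12) + p(k-15) - ... (offsets j(3j∓1)/2, signs ++--, p(0)=1, p(<0)=0).
DP table for k = 0..155: p(0)=1, p(1)=1, p(2)=2, p(3)=3, p(4)=5, p(5)=7, p(6)=11, p(7)=15, p(8)=22, p(9)=30, p(10)=42, p(11)=56, p(12)=77, p(13)=101, p(14)=135, p(15)=176, p(16)=231, p(17)=297, p(18)=385, p(19)=490, p(20)=627, p(21)=792, p(22)=1002, p(23)=1255, p(24)=1575, p(25)=1958, p(26)=2436, p(27)=3010, p(28)=3718, p(29)=4565, p(30)=5604, p(31)=6842, p(32)=8349, p(33)=10143, p(34)=12310, p(35)=14883, p(36)=17977, p(37)=21637, p(38)=26015, p(39)=31185, p(40)=37338, p(41)=44583, p(42)=53174, p(43)=63261, p(44)=75175, p(45)=89134, p(46)=105558, p(47)=124754, p(48)=147273, p(49)=173525, p(50)=204226, p(51)=239943, p(52)=281589, p(53)=329931, p(54)=386155, p(55)=451276, p(56)=526823, p(57)=614154, p(58)=715220, p(59)=831820, p(60)=966467, p(61)=1121505, p(62)=1300156, p(63)=1505499, p(64)=1741630, p(65)=2012558, p(66)=2323520, p(67)=2679689, p(68)=3087735, p(69)=3554345, p(70)=4087968, p(71)=4697205, p(72)=5392783, p(73)=6185689, p(74)=7089500, p(75)=8118264, p(76)=9289091, p(77)=10619863, p(78)=12132164, p(79)=13848650, p(80)=15796476, p(81)=18004327, p(82)=20506255, p(83)=23338469, p(84)=26543660, p(85)=30167357, p(86)=34262962, p(87)=38887673, p(88)=44108109, p(89)=49995925, p(90)=56634173, p(91)=64112359, p(92)=72533807, p(93)=82010177, p(94)=92669720, p(95)=104651419, p(96)=118114304, p(97)=133230930, p(98)=150198136, p(99)=169229875, p(100)=190569292, p(101)=214481126, p(102)=241265379, p(103)=271248950, p(104)=304801365, p(105)=342325709, p(106)=384276336, p(107)=431149389, p(108)=483502844, p(109)=541946240, p(110)=607163746, p(111)=679903203, p(112)=761002156, p(113)=851376628, p(114)=952050665, p(115)=1064144451, p(116)=1188908248, p(117)=1327710076, p(118)=1482074143, p(119)=1653668665, p(120)=1844349560, p(121)=2056148051, p(122)=2291320912, p(123)=2552338241, p(124)=2841940500, p(125)=3163127352, p(126)=3519222692, p(127)=3913864295, p(128)=4351078600, p(129)=4835271870, p(130)=5371315400, p(131)=5964539504, p(132)=6620830889, p(133)=7346629512, p(134)=8149040695, p(135)=9035836076, p(136)=10015581680, p(137)=11097645016, p(138)=12292341831, p(139)=13610949895, p(140)=15065878135, p(141)=16670689208, p(142)=18440293320, p(143)=20390982757, p(144)=22540654445, p(145)=24908858009, p(146)=27517052599, p(147)=30388671978, p(148)=33549419497, p(149)=37027355200, p(150)=40853235313, p(151)=45060624582, p(152)=49686288421, p(153)=54770336324, p(154)=60356673280, p(155)=66493182097.
Final step: p(156) = p(155) + p(154) - p(151) - p(149) + p(144) + p(141) - p(134) - p(130) + p(121) + p(116) - p(105) - p(99) + p(86) + p(79) - p(64) - p(56) + p(39) + p(30) - p(11) - p(1)
= 66493182097 + 60356673280 - 45060624582 - 37027355200 + 22540654445 + 16670689208 - 8149040695 - 5371315400 + 2056148051 + 1188908248 - 342325709 - 169229875 + 34262962 + 13848650 - 1741630 - 526823 + 31185 + 5604 - 56 - 1
= 73232243759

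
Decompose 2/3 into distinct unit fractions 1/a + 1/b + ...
1/2 + 1/6

Greedy algorithm:
2/3: ceiling(3/2) = 2, use 1/2
1/6: ceiling(6/1) = 6, use 1/6
Result: 2/3 = 1/2 + 1/6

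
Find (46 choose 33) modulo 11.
4

Using Lucas' theorem:
Write n=46 and k=33 in base 11:
n in base 11: [4, 2]
k in base 11: [3, 0]
C(46,33) mod 11 = ∏ C(n_i, k_i) mod 11
Digit binomials (mod 11): C(4,3) = 4; C(2,0) = 1
Product: 4 × 1 = 4 ≡ 4 (mod 11)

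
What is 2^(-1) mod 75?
38

gcd(2, 75) = 1, so the inverse exists.
Extended Euclidean algorithm on (75, 2):
75 = 37 × 2 + 1  ⟹  1 = (1)·75 + (-37)·2
So (-37)·2 ≡ 1 (mod 75), i.e. 2^(-1) ≡ -37 ≡ 38 (mod 75).
Check: 2 × 38 = 76 ≡ 1 (mod 75)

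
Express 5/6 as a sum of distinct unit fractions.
1/2 + 1/3

Greedy algorithm:
5/6: ceiling(6/5) = 2, use 1/2
1/3: ceiling(3/1) = 3, use 1/3
Result: 5/6 = 1/2 + 1/3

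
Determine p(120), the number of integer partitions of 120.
1844349560

p(n) counts ways to write n as a sum of positive integers (order ignored).
Euler's pentagonal recurrence: p(k) = p(k-1) + p(k-2) - p(k-5) - p(k-7) + p(k-12) + p(k-15) - ... (offsets j(3j∓1)/2, signs ++--, p(0)=1, p(<0)=0).
DP table for k = 0..119: p(0)=1, p(1)=1, p(2)=2, p(3)=3, p(4)=5, p(5)=7, p(6)=11, p(7)=15, p(8)=22, p(9)=30, p(10)=42, p(11)=56, p(12)=77, p(13)=101, p(14)=135, p(15)=176, p(16)=231, p(17)=297, p(18)=385, p(19)=490, p(20)=627, p(21)=792, p(22)=1002, p(23)=1255, p(24)=1575, p(25)=1958, p(26)=2436, p(27)=3010, p(28)=3718, p(29)=4565, p(30)=5604, p(31)=6842, p(32)=8349, p(33)=10143, p(34)=12310, p(35)=14883, p(36)=17977, p(37)=21637, p(38)=26015, p(39)=31185, p(40)=37338, p(41)=44583, p(42)=53174, p(43)=63261, p(44)=75175, p(45)=89134, p(46)=105558, p(47)=124754, p(48)=147273, p(49)=173525, p(50)=204226, p(51)=239943, p(52)=281589, p(53)=329931, p(54)=386155, p(55)=451276, p(56)=526823, p(57)=614154, p(58)=715220, p(59)=831820, p(60)=966467, p(61)=1121505, p(62)=1300156, p(63)=1505499, p(64)=1741630, p(65)=2012558, p(66)=2323520, p(67)=2679689, p(68)=3087735, p(69)=3554345, p(70)=4087968, p(71)=4697205, p(72)=5392783, p(73)=6185689, p(74)=7089500, p(75)=8118264, p(76)=9289091, p(77)=10619863, p(78)=12132164, p(79)=13848650, p(80)=15796476, p(81)=18004327, p(82)=20506255, p(83)=23338469, p(84)=26543660, p(85)=30167357, p(86)=34262962, p(87)=38887673, p(88)=44108109, p(89)=49995925, p(90)=56634173, p(91)=64112359, p(92)=72533807, p(93)=82010177, p(94)=92669720, p(95)=104651419, p(96)=118114304, p(97)=133230930, p(98)=150198136, p(99)=169229875, p(100)=190569292, p(101)=214481126, p(102)=241265379, p(103)=271248950, p(104)=304801365, p(105)=342325709, p(106)=384276336, p(107)=431149389, p(108)=483502844, p(109)=541946240, p(110)=607163746, p(111)=679903203, p(112)=761002156, p(113)=851376628, p(114)=952050665, p(115)=1064144451, p(116)=1188908248, p(117)=1327710076, p(118)=1482074143, p(119)=1653668665.
Final step: p(120) = p(119) + p(118) - p(115) - p(113) + p(108) + p(105) - p(98) - p(94) + p(85) + p(80) - p(69) - p(63) + p(50) + p(43) - p(28) - p(20) + p(3)
= 1653668665 + 1482074143 - 1064144451 - 851376628 + 483502844 + 342325709 - 150198136 - 92669720 + 30167357 + 15796476 - 3554345 - 1505499 + 204226 + 63261 - 3718 - 627 + 3
= 1844349560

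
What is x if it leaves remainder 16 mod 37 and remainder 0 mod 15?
90

Using Chinese Remainder Theorem:
M = 37 × 15 = 555
M1 = 15, M2 = 37
y1 = 15^(-1) mod 37 = 5
y2 = 37^(-1) mod 15 = 13
x = (16×15×5 + 0×37×13) mod 555 = 90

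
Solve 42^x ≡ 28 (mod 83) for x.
72

Baby-step giant-step with step n = ⌈√83⌉ = 10.
Baby steps 42^j mod 83 (j:value) for j=0..9: 0:1, 1:42, 2:21, 3:52, 4:26, 5:13, 6:48, 7:24, 8:12, 9:6.
Giant-step multiplier: 42^(-10) ≡ 42^(82-10) = 42^72 ≡ 28 (mod 83).
Giant steps γ_i = 28·28^i mod 83: γ_0=28, γ_1=37, γ_2=40, γ_3=41, γ_4=69, γ_5=23, γ_6=63, γ_7=21 (in table at j=2).
x = i·n + j = 7·10 + 2 = 72.
Check: 42^72 ≡ 28 (mod 83).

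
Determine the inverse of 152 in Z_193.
80

gcd(152, 193) = 1, so the inverse exists.
Extended Euclidean algorithm on (193, 152):
193 = 1 × 152 + 41  ⟹  41 = (1)·193 + (-1)·152
152 = 3 × 41 + 29  ⟹  29 = (-3)·193 + (4)·152
41 = 1 × 29 + 12  ⟹  12 = (4)·193 + (-5)·152
29 = 2 × 12 + 5  ⟹  5 = (-11)·193 + (14)·152
12 = 2 × 5 + 2  ⟹  2 = (26)·193 + (-33)·152
5 = 2 × 2 + 1  ⟹  1 = (-63)·193 + (80)·152
So (80)·152 ≡ 1 (mod 193), i.e. 152^(-1) ≡ 80 (mod 193).
Check: 152 × 80 = 12160 ≡ 1 (mod 193)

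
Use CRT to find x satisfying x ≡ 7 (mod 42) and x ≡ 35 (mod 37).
553

Using Chinese Remainder Theorem:
M = 42 × 37 = 1554
M1 = 37, M2 = 42
y1 = 37^(-1) mod 42 = 25
y2 = 42^(-1) mod 37 = 15
x = (7×37×25 + 35×42×15) mod 1554 = 553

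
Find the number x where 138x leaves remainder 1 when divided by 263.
162

gcd(138, 263) = 1, so the inverse exists.
Extended Euclidean algorithm on (263, 138):
263 = 1 × 138 + 125  ⟹  125 = (1)·263 + (-1)·138
138 = 1 × 125 + 13  ⟹  13 = (-1)·263 + (2)·138
125 = 9 × 13 + 8  ⟹  8 = (10)·263 + (-19)·138
13 = 1 × 8 + 5  ⟹  5 = (-11)·263 + (21)·138
8 = 1 × 5 + 3  ⟹  3 = (21)·263 + (-40)·138
5 = 1 × 3 + 2  ⟹  2 = (-32)·263 + (61)·138
3 = 1 × 2 + 1  ⟹  1 = (53)·263 + (-101)·138
So (-101)·138 ≡ 1 (mod 263), i.e. 138^(-1) ≡ -101 ≡ 162 (mod 263).
Check: 138 × 162 = 22356 ≡ 1 (mod 263)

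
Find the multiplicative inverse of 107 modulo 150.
143

gcd(107, 150) = 1, so the inverse exists.
Extended Euclidean algorithm on (150, 107):
150 = 1 × 107 + 43  ⟹  43 = (1)·150 + (-1)·107
107 = 2 × 43 + 21  ⟹  21 = (-2)·150 + (3)·107
43 = 2 × 21 + 1  ⟹  1 = (5)·150 + (-7)·107
So (-7)·107 ≡ 1 (mod 150), i.e. 107^(-1) ≡ -7 ≡ 143 (mod 150).
Check: 107 × 143 = 15301 ≡ 1 (mod 150)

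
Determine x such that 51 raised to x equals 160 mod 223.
65

Baby-step giant-step with step n = ⌈√223⌉ = 15.
Baby steps 51^j mod 223 (j:value) for j=0..14: 0:1, 1:51, 2:148, 3:189, 4:50, 5:97, 6:41, 7:84, 8:47, 9:167, 10:43, 11:186, 12:120, 13:99, 14:143.
Giant-step multiplier: 51^(-15) ≡ 51^(222-15) = 51^207 ≡ 125 (mod 223).
Giant steps γ_i = 160·125^i mod 223: γ_0=160, γ_1=153, γ_2=170, γ_3=65, γ_4=97 (in table at j=5).
x = i·n + j = 4·15 + 5 = 65.
Check: 51^65 ≡ 160 (mod 223).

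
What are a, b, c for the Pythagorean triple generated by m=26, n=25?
(51, 1300, 1301)

Euclid's formula: a = m² - n², b = 2mn, c = m² + n²
m = 26, n = 25
a = 26² - 25² = 676 - 625 = 51
b = 2 × 26 × 25 = 1300
c = 26² + 25² = 676 + 625 = 1301
Verification: 51² + 1300² = 2601 + 1690000 = 1692601 = 1301² ✓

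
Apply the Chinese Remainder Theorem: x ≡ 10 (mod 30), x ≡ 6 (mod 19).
310

Using Chinese Remainder Theorem:
M = 30 × 19 = 570
M1 = 19, M2 = 30
y1 = 19^(-1) mod 30 = 19
y2 = 30^(-1) mod 19 = 7
x = (10×19×19 + 6×30×7) mod 570 = 310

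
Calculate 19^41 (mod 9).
1

Repeated squaring. Binary of 41 = 101001.
19^1 ≡ 1 (mod 9); 19^2 ≡ 1 (mod 9); 19^4 ≡ 1 (mod 9); 19^8 ≡ 1 (mod 9); 19^16 ≡ 1 (mod 9); 19^32 ≡ 1 (mod 9)
19^41 = 19^1 × 19^8 × 19^32 ≡ 1 (mod 9)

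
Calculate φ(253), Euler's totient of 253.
220

253 = 11 × 23
φ(n) = n × ∏(1 - 1/p) for each prime p dividing n
φ(253) = 253 × (1 - 1/11) × (1 - 1/23) = 220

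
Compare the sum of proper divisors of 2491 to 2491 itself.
deficient

Proper divisors of 2491: sum = 1 + 47 + 53 = 101
Since 101 < 2491, 2491 is deficient.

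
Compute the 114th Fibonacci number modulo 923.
443

Matrix identity: Q^n = [[F_(n+1), F_n], [F_n, F_(n-1)]] with Q = [[1,1],[1,0]].
n = 114 = 1110010₂. Square-and-multiply, entries mod 923:
Q^1 = [[1,1],[1,0]]
Q^3 = (Q^1)²·Q = [[3,2],[2,1]]
Q^7 = (Q^3)²·Q = [[21,13],[13,8]]
Q^14 = (Q^7)² = [[610,377],[377,233]]
Q^28 = (Q^14)² = [[118,299],[299,742]]
Q^57 = (Q^28)²·Q = [[495,872],[872,546]]
Q^114 = (Q^57)² = [[262,443],[443,742]]
F_114 mod 923 = Q^114[0][1] = 443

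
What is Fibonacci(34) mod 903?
442

Matrix identity: Q^n = [[F_(n+1), F_n], [F_n, F_(n-1)]] with Q = [[1,1],[1,0]].
n = 34 = 100010₂. Square-and-multiply, entries mod 903:
Q^1 = [[1,1],[1,0]]
Q^2 = (Q^1)² = [[2,1],[1,1]]
Q^4 = (Q^2)² = [[5,3],[3,2]]
Q^8 = (Q^4)² = [[34,21],[21,13]]
Q^17 = (Q^8)²·Q = [[778,694],[694,84]]
Q^34 = (Q^17)² = [[611,442],[442,169]]
F_34 mod 903 = Q^34[0][1] = 442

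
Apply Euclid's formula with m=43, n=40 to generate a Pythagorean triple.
(249, 3440, 3449)

Euclid's formula: a = m² - n², b = 2mn, c = m² + n²
m = 43, n = 40
a = 43² - 40² = 1849 - 1600 = 249
b = 2 × 43 × 40 = 3440
c = 43² + 40² = 1849 + 1600 = 3449
Verification: 249² + 3440² = 62001 + 11833600 = 11895601 = 3449² ✓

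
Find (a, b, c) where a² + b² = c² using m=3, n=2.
(5, 12, 13)

Euclid's formula: a = m² - n², b = 2mn, c = m² + n²
m = 3, n = 2
a = 3² - 2² = 9 - 4 = 5
b = 2 × 3 × 2 = 12
c = 3² + 2² = 9 + 4 = 13
Verification: 5² + 12² = 25 + 144 = 169 = 13² ✓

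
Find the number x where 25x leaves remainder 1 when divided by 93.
67

gcd(25, 93) = 1, so the inverse exists.
Extended Euclidean algorithm on (93, 25):
93 = 3 × 25 + 18  ⟹  18 = (1)·93 + (-3)·25
25 = 1 × 18 + 7  ⟹  7 = (-1)·93 + (4)·25
18 = 2 × 7 + 4  ⟹  4 = (3)·93 + (-11)·25
7 = 1 × 4 + 3  ⟹  3 = (-4)·93 + (15)·25
4 = 1 × 3 + 1  ⟹  1 = (7)·93 + (-26)·25
So (-26)·25 ≡ 1 (mod 93), i.e. 25^(-1) ≡ -26 ≡ 67 (mod 93).
Check: 25 × 67 = 1675 ≡ 1 (mod 93)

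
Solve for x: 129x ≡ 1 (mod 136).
97

gcd(129, 136) = 1, so the inverse exists.
Extended Euclidean algorithm on (136, 129):
136 = 1 × 129 + 7  ⟹  7 = (1)·136 + (-1)·129
129 = 18 × 7 + 3  ⟹  3 = (-18)·136 + (19)·129
7 = 2 × 3 + 1  ⟹  1 = (37)·136 + (-39)·129
So (-39)·129 ≡ 1 (mod 136), i.e. 129^(-1) ≡ -39 ≡ 97 (mod 136).
Check: 129 × 97 = 12513 ≡ 1 (mod 136)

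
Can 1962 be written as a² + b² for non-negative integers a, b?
21² + 39² (a=21, b=39)

Factorization: 1962 = 2 × 3^2 × 109
By Fermat: n is sum of two squares iff every prime p ≡ 3 (mod 4) appears to even power.
All primes ≡ 3 (mod 4) appear to even power.
Search a = 0, 1, 2, … for 1962 - a² a perfect square: first hit at a = 21: 1962 - 441 = 1521 = 39².
1962 = 21² + 39² = 441 + 1521 ✓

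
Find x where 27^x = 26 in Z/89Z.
13

Baby-step giant-step with step n = ⌈√89⌉ = 10.
Baby steps 27^j mod 89 (j:value) for j=0..9: 0:1, 1:27, 2:17, 3:14, 4:22, 5:60, 6:18, 7:41, 8:39, 9:74.
Giant-step multiplier: 27^(-10) ≡ 27^(88-10) = 27^78 ≡ 69 (mod 89).
Giant steps γ_i = 26·69^i mod 89: γ_0=26, γ_1=14 (in table at j=3).
x = i·n + j = 1·10 + 3 = 13.
Check: 27^13 ≡ 26 (mod 89).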